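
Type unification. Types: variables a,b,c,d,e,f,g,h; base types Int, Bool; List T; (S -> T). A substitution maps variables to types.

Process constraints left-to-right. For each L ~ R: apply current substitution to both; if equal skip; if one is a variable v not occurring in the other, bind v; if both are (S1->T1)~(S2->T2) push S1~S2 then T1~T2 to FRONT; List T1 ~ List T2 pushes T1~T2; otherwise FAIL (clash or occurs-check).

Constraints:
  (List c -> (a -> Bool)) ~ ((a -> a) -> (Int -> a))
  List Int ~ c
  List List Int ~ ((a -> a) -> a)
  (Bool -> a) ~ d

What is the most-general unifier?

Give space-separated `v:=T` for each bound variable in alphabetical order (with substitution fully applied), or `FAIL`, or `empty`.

Answer: FAIL

Derivation:
step 1: unify (List c -> (a -> Bool)) ~ ((a -> a) -> (Int -> a))  [subst: {-} | 3 pending]
  -> decompose arrow: push List c~(a -> a), (a -> Bool)~(Int -> a)
step 2: unify List c ~ (a -> a)  [subst: {-} | 4 pending]
  clash: List c vs (a -> a)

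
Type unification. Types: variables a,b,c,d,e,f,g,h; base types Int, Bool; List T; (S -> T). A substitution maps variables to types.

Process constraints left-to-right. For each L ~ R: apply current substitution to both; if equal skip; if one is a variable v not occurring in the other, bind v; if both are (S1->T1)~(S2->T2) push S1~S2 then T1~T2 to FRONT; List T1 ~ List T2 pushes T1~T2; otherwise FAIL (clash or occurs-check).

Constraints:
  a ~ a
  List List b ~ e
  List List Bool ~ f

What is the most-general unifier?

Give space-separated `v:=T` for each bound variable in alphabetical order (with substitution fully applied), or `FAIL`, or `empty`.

Answer: e:=List List b f:=List List Bool

Derivation:
step 1: unify a ~ a  [subst: {-} | 2 pending]
  -> identical, skip
step 2: unify List List b ~ e  [subst: {-} | 1 pending]
  bind e := List List b
step 3: unify List List Bool ~ f  [subst: {e:=List List b} | 0 pending]
  bind f := List List Bool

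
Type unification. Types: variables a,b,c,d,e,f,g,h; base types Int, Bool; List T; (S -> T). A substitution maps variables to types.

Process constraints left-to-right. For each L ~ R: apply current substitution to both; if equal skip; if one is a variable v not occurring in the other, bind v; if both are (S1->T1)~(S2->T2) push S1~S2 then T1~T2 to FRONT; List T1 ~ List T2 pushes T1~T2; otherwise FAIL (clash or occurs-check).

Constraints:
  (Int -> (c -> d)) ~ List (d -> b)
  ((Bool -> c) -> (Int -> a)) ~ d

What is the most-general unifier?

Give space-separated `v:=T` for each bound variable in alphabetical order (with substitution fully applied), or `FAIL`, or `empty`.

step 1: unify (Int -> (c -> d)) ~ List (d -> b)  [subst: {-} | 1 pending]
  clash: (Int -> (c -> d)) vs List (d -> b)

Answer: FAIL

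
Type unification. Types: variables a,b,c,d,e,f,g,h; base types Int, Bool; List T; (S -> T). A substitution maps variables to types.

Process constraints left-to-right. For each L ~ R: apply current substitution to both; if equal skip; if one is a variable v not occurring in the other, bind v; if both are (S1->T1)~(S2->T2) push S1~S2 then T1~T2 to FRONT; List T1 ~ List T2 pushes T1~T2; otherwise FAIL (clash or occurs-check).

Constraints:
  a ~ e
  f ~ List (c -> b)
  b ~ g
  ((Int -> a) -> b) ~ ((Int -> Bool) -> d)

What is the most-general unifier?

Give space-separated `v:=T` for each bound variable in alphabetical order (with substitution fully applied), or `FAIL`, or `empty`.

step 1: unify a ~ e  [subst: {-} | 3 pending]
  bind a := e
step 2: unify f ~ List (c -> b)  [subst: {a:=e} | 2 pending]
  bind f := List (c -> b)
step 3: unify b ~ g  [subst: {a:=e, f:=List (c -> b)} | 1 pending]
  bind b := g
step 4: unify ((Int -> e) -> g) ~ ((Int -> Bool) -> d)  [subst: {a:=e, f:=List (c -> b), b:=g} | 0 pending]
  -> decompose arrow: push (Int -> e)~(Int -> Bool), g~d
step 5: unify (Int -> e) ~ (Int -> Bool)  [subst: {a:=e, f:=List (c -> b), b:=g} | 1 pending]
  -> decompose arrow: push Int~Int, e~Bool
step 6: unify Int ~ Int  [subst: {a:=e, f:=List (c -> b), b:=g} | 2 pending]
  -> identical, skip
step 7: unify e ~ Bool  [subst: {a:=e, f:=List (c -> b), b:=g} | 1 pending]
  bind e := Bool
step 8: unify g ~ d  [subst: {a:=e, f:=List (c -> b), b:=g, e:=Bool} | 0 pending]
  bind g := d

Answer: a:=Bool b:=d e:=Bool f:=List (c -> d) g:=d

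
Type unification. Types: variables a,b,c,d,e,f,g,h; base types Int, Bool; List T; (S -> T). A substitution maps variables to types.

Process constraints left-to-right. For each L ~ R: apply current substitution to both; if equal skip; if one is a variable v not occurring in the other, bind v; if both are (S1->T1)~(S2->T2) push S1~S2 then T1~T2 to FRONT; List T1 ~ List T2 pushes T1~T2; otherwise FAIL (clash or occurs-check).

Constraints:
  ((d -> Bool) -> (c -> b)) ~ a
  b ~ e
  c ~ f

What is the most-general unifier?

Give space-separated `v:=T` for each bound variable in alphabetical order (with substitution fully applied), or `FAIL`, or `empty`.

step 1: unify ((d -> Bool) -> (c -> b)) ~ a  [subst: {-} | 2 pending]
  bind a := ((d -> Bool) -> (c -> b))
step 2: unify b ~ e  [subst: {a:=((d -> Bool) -> (c -> b))} | 1 pending]
  bind b := e
step 3: unify c ~ f  [subst: {a:=((d -> Bool) -> (c -> b)), b:=e} | 0 pending]
  bind c := f

Answer: a:=((d -> Bool) -> (f -> e)) b:=e c:=f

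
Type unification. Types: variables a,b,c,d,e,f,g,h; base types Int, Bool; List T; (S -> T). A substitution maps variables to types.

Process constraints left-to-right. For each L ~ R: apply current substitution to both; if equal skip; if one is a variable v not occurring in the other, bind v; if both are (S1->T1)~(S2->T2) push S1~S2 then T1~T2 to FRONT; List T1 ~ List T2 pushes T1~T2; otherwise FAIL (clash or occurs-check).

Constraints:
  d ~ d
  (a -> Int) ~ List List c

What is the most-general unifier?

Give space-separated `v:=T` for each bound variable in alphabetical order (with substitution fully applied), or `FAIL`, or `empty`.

Answer: FAIL

Derivation:
step 1: unify d ~ d  [subst: {-} | 1 pending]
  -> identical, skip
step 2: unify (a -> Int) ~ List List c  [subst: {-} | 0 pending]
  clash: (a -> Int) vs List List c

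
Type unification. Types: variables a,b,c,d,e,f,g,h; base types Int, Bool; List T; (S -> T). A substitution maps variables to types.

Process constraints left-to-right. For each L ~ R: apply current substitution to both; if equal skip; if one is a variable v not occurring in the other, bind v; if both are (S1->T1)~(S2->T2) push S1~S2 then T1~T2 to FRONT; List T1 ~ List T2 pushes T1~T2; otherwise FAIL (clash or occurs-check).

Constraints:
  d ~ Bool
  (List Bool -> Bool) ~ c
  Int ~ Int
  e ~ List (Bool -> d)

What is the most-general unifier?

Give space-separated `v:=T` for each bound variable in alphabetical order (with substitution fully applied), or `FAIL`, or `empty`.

step 1: unify d ~ Bool  [subst: {-} | 3 pending]
  bind d := Bool
step 2: unify (List Bool -> Bool) ~ c  [subst: {d:=Bool} | 2 pending]
  bind c := (List Bool -> Bool)
step 3: unify Int ~ Int  [subst: {d:=Bool, c:=(List Bool -> Bool)} | 1 pending]
  -> identical, skip
step 4: unify e ~ List (Bool -> Bool)  [subst: {d:=Bool, c:=(List Bool -> Bool)} | 0 pending]
  bind e := List (Bool -> Bool)

Answer: c:=(List Bool -> Bool) d:=Bool e:=List (Bool -> Bool)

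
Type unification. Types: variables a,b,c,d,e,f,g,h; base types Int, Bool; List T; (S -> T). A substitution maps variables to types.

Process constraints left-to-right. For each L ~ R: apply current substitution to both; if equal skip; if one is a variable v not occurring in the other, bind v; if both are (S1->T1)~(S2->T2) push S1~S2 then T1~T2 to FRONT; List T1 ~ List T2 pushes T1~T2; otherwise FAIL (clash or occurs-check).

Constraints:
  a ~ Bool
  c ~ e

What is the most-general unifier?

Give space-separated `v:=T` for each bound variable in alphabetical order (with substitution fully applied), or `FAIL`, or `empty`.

step 1: unify a ~ Bool  [subst: {-} | 1 pending]
  bind a := Bool
step 2: unify c ~ e  [subst: {a:=Bool} | 0 pending]
  bind c := e

Answer: a:=Bool c:=e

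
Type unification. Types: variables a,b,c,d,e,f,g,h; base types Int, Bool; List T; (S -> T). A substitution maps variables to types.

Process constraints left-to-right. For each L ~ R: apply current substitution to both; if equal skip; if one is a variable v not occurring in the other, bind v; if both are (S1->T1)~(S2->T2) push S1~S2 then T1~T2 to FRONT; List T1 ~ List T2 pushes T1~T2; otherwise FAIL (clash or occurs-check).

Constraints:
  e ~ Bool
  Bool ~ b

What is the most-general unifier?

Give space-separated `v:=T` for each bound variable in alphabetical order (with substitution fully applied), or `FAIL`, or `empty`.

Answer: b:=Bool e:=Bool

Derivation:
step 1: unify e ~ Bool  [subst: {-} | 1 pending]
  bind e := Bool
step 2: unify Bool ~ b  [subst: {e:=Bool} | 0 pending]
  bind b := Bool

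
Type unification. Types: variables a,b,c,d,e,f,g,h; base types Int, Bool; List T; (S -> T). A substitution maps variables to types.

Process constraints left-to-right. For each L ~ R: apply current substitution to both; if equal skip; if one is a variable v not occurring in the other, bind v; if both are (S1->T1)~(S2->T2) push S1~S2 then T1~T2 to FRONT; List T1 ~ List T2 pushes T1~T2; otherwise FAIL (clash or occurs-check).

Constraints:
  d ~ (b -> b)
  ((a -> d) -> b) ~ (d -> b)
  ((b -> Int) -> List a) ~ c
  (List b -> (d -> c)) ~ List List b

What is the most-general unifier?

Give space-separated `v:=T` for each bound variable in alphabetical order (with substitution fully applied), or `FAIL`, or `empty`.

Answer: FAIL

Derivation:
step 1: unify d ~ (b -> b)  [subst: {-} | 3 pending]
  bind d := (b -> b)
step 2: unify ((a -> (b -> b)) -> b) ~ ((b -> b) -> b)  [subst: {d:=(b -> b)} | 2 pending]
  -> decompose arrow: push (a -> (b -> b))~(b -> b), b~b
step 3: unify (a -> (b -> b)) ~ (b -> b)  [subst: {d:=(b -> b)} | 3 pending]
  -> decompose arrow: push a~b, (b -> b)~b
step 4: unify a ~ b  [subst: {d:=(b -> b)} | 4 pending]
  bind a := b
step 5: unify (b -> b) ~ b  [subst: {d:=(b -> b), a:=b} | 3 pending]
  occurs-check fail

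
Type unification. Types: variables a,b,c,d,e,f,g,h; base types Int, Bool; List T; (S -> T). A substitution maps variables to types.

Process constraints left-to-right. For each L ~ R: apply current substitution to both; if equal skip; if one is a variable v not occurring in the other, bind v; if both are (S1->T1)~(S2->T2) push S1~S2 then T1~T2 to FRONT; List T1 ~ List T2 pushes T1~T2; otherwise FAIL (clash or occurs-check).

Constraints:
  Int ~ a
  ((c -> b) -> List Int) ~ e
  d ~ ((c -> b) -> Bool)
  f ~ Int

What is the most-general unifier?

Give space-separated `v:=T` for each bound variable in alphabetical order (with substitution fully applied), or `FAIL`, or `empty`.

Answer: a:=Int d:=((c -> b) -> Bool) e:=((c -> b) -> List Int) f:=Int

Derivation:
step 1: unify Int ~ a  [subst: {-} | 3 pending]
  bind a := Int
step 2: unify ((c -> b) -> List Int) ~ e  [subst: {a:=Int} | 2 pending]
  bind e := ((c -> b) -> List Int)
step 3: unify d ~ ((c -> b) -> Bool)  [subst: {a:=Int, e:=((c -> b) -> List Int)} | 1 pending]
  bind d := ((c -> b) -> Bool)
step 4: unify f ~ Int  [subst: {a:=Int, e:=((c -> b) -> List Int), d:=((c -> b) -> Bool)} | 0 pending]
  bind f := Int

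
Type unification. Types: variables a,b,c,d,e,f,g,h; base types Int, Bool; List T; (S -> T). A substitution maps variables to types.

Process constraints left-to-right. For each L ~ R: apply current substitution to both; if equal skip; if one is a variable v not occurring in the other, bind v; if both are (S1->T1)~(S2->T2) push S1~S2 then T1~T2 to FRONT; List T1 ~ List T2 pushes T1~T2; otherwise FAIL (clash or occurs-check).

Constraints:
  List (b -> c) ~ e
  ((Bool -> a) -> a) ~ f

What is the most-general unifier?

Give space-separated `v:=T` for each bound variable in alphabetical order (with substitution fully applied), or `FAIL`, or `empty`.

step 1: unify List (b -> c) ~ e  [subst: {-} | 1 pending]
  bind e := List (b -> c)
step 2: unify ((Bool -> a) -> a) ~ f  [subst: {e:=List (b -> c)} | 0 pending]
  bind f := ((Bool -> a) -> a)

Answer: e:=List (b -> c) f:=((Bool -> a) -> a)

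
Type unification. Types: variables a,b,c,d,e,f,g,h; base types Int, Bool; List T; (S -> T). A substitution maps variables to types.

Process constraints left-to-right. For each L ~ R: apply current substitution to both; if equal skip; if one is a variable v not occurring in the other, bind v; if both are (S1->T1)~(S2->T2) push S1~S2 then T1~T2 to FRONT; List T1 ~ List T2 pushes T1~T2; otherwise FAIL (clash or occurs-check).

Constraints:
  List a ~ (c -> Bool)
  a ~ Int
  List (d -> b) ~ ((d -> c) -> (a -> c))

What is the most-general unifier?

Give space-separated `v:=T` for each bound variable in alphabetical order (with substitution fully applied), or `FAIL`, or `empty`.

Answer: FAIL

Derivation:
step 1: unify List a ~ (c -> Bool)  [subst: {-} | 2 pending]
  clash: List a vs (c -> Bool)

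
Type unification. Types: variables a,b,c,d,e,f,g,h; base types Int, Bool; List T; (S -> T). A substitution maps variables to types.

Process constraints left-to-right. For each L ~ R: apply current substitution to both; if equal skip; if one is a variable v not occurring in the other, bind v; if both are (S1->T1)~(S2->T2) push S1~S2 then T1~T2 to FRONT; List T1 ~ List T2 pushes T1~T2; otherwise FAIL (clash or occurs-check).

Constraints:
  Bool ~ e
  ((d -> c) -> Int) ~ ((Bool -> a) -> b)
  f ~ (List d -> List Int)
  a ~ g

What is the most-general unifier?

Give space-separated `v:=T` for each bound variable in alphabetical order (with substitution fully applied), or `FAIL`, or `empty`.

Answer: a:=g b:=Int c:=g d:=Bool e:=Bool f:=(List Bool -> List Int)

Derivation:
step 1: unify Bool ~ e  [subst: {-} | 3 pending]
  bind e := Bool
step 2: unify ((d -> c) -> Int) ~ ((Bool -> a) -> b)  [subst: {e:=Bool} | 2 pending]
  -> decompose arrow: push (d -> c)~(Bool -> a), Int~b
step 3: unify (d -> c) ~ (Bool -> a)  [subst: {e:=Bool} | 3 pending]
  -> decompose arrow: push d~Bool, c~a
step 4: unify d ~ Bool  [subst: {e:=Bool} | 4 pending]
  bind d := Bool
step 5: unify c ~ a  [subst: {e:=Bool, d:=Bool} | 3 pending]
  bind c := a
step 6: unify Int ~ b  [subst: {e:=Bool, d:=Bool, c:=a} | 2 pending]
  bind b := Int
step 7: unify f ~ (List Bool -> List Int)  [subst: {e:=Bool, d:=Bool, c:=a, b:=Int} | 1 pending]
  bind f := (List Bool -> List Int)
step 8: unify a ~ g  [subst: {e:=Bool, d:=Bool, c:=a, b:=Int, f:=(List Bool -> List Int)} | 0 pending]
  bind a := g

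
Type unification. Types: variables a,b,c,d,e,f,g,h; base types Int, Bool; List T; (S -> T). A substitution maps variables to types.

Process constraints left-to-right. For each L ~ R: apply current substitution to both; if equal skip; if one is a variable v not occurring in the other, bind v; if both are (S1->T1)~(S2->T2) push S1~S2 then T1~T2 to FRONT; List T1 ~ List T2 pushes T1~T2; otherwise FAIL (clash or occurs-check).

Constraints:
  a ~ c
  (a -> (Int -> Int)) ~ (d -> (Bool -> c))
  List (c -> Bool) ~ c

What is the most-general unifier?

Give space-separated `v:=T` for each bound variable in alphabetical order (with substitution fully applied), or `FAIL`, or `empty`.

step 1: unify a ~ c  [subst: {-} | 2 pending]
  bind a := c
step 2: unify (c -> (Int -> Int)) ~ (d -> (Bool -> c))  [subst: {a:=c} | 1 pending]
  -> decompose arrow: push c~d, (Int -> Int)~(Bool -> c)
step 3: unify c ~ d  [subst: {a:=c} | 2 pending]
  bind c := d
step 4: unify (Int -> Int) ~ (Bool -> d)  [subst: {a:=c, c:=d} | 1 pending]
  -> decompose arrow: push Int~Bool, Int~d
step 5: unify Int ~ Bool  [subst: {a:=c, c:=d} | 2 pending]
  clash: Int vs Bool

Answer: FAIL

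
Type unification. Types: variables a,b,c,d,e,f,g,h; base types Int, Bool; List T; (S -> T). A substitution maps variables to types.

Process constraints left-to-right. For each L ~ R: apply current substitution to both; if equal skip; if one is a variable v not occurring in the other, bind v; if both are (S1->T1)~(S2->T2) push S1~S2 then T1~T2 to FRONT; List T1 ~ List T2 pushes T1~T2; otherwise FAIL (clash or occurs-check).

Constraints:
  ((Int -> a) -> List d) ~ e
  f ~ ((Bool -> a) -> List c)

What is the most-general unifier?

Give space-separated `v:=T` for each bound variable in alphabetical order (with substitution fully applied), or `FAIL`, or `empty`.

step 1: unify ((Int -> a) -> List d) ~ e  [subst: {-} | 1 pending]
  bind e := ((Int -> a) -> List d)
step 2: unify f ~ ((Bool -> a) -> List c)  [subst: {e:=((Int -> a) -> List d)} | 0 pending]
  bind f := ((Bool -> a) -> List c)

Answer: e:=((Int -> a) -> List d) f:=((Bool -> a) -> List c)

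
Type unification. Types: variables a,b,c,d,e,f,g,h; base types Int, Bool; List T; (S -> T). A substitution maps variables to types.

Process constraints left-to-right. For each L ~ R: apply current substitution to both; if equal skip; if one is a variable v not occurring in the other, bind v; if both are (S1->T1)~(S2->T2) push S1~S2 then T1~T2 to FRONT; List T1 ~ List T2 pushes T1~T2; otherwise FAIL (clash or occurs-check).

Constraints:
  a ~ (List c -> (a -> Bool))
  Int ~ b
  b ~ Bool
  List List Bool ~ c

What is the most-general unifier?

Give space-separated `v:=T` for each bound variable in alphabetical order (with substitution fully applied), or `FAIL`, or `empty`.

step 1: unify a ~ (List c -> (a -> Bool))  [subst: {-} | 3 pending]
  occurs-check fail: a in (List c -> (a -> Bool))

Answer: FAIL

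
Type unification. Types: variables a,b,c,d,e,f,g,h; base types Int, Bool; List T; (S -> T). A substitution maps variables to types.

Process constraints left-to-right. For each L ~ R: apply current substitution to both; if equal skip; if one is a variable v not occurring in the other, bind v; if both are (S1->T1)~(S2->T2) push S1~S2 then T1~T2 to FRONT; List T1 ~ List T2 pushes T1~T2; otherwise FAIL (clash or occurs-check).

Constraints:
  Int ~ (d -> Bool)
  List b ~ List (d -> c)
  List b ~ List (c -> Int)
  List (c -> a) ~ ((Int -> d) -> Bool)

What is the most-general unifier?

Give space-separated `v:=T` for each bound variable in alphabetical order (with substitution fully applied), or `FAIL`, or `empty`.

step 1: unify Int ~ (d -> Bool)  [subst: {-} | 3 pending]
  clash: Int vs (d -> Bool)

Answer: FAIL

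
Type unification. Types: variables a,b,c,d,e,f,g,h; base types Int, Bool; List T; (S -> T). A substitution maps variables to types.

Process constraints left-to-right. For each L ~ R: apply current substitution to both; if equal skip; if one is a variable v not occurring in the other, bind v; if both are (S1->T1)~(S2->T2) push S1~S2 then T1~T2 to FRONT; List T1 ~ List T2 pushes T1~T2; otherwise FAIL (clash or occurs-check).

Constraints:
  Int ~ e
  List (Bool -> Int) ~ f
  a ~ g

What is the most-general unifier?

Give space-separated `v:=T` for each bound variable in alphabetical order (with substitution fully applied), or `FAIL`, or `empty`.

step 1: unify Int ~ e  [subst: {-} | 2 pending]
  bind e := Int
step 2: unify List (Bool -> Int) ~ f  [subst: {e:=Int} | 1 pending]
  bind f := List (Bool -> Int)
step 3: unify a ~ g  [subst: {e:=Int, f:=List (Bool -> Int)} | 0 pending]
  bind a := g

Answer: a:=g e:=Int f:=List (Bool -> Int)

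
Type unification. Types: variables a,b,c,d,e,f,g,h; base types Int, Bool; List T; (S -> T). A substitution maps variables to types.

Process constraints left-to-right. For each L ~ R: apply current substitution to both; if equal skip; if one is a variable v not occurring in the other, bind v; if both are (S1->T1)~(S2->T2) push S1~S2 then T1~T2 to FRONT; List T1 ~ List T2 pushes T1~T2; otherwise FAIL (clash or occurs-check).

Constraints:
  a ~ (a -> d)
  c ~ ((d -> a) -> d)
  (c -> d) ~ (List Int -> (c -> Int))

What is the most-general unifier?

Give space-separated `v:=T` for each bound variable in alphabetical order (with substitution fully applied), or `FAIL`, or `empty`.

step 1: unify a ~ (a -> d)  [subst: {-} | 2 pending]
  occurs-check fail: a in (a -> d)

Answer: FAIL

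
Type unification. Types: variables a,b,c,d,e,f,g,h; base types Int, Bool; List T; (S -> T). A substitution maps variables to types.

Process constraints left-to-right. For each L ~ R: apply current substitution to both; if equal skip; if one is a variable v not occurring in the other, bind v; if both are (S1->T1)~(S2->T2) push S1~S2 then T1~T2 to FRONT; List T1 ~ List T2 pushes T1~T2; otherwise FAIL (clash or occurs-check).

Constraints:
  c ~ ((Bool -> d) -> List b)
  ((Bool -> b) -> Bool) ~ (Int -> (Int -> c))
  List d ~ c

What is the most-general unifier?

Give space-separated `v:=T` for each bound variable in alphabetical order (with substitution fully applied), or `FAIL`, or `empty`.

step 1: unify c ~ ((Bool -> d) -> List b)  [subst: {-} | 2 pending]
  bind c := ((Bool -> d) -> List b)
step 2: unify ((Bool -> b) -> Bool) ~ (Int -> (Int -> ((Bool -> d) -> List b)))  [subst: {c:=((Bool -> d) -> List b)} | 1 pending]
  -> decompose arrow: push (Bool -> b)~Int, Bool~(Int -> ((Bool -> d) -> List b))
step 3: unify (Bool -> b) ~ Int  [subst: {c:=((Bool -> d) -> List b)} | 2 pending]
  clash: (Bool -> b) vs Int

Answer: FAIL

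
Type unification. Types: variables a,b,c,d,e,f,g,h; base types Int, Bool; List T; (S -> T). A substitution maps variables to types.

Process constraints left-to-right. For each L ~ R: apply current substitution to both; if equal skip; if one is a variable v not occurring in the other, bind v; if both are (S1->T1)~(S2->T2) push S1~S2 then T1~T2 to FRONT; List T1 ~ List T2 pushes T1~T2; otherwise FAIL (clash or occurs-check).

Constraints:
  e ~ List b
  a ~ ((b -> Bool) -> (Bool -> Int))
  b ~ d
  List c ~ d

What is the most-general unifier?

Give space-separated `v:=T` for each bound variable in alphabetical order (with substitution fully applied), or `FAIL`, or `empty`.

step 1: unify e ~ List b  [subst: {-} | 3 pending]
  bind e := List b
step 2: unify a ~ ((b -> Bool) -> (Bool -> Int))  [subst: {e:=List b} | 2 pending]
  bind a := ((b -> Bool) -> (Bool -> Int))
step 3: unify b ~ d  [subst: {e:=List b, a:=((b -> Bool) -> (Bool -> Int))} | 1 pending]
  bind b := d
step 4: unify List c ~ d  [subst: {e:=List b, a:=((b -> Bool) -> (Bool -> Int)), b:=d} | 0 pending]
  bind d := List c

Answer: a:=((List c -> Bool) -> (Bool -> Int)) b:=List c d:=List c e:=List List c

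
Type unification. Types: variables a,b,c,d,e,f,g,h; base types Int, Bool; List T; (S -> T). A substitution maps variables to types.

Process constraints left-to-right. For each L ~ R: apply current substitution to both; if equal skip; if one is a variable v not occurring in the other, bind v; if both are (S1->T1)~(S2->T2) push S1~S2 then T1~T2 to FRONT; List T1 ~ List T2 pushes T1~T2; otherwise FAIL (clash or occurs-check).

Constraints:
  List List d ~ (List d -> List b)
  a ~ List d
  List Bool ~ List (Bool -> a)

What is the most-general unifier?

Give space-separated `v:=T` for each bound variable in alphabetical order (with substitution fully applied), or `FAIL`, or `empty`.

Answer: FAIL

Derivation:
step 1: unify List List d ~ (List d -> List b)  [subst: {-} | 2 pending]
  clash: List List d vs (List d -> List b)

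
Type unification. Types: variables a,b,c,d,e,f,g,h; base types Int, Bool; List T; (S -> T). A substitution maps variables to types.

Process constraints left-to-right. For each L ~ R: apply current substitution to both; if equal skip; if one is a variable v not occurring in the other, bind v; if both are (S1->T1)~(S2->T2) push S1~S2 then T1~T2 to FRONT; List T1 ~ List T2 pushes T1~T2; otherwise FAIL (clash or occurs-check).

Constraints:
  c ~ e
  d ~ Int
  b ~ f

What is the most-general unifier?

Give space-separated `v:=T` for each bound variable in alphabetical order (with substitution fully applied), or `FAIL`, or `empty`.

step 1: unify c ~ e  [subst: {-} | 2 pending]
  bind c := e
step 2: unify d ~ Int  [subst: {c:=e} | 1 pending]
  bind d := Int
step 3: unify b ~ f  [subst: {c:=e, d:=Int} | 0 pending]
  bind b := f

Answer: b:=f c:=e d:=Int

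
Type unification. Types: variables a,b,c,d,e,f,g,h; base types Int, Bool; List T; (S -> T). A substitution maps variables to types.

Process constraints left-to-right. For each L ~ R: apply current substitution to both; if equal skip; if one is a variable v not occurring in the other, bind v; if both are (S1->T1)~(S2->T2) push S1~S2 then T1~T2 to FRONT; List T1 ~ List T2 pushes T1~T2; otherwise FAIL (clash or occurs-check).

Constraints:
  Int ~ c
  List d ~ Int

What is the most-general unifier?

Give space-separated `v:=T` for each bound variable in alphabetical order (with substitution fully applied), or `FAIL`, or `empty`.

Answer: FAIL

Derivation:
step 1: unify Int ~ c  [subst: {-} | 1 pending]
  bind c := Int
step 2: unify List d ~ Int  [subst: {c:=Int} | 0 pending]
  clash: List d vs Int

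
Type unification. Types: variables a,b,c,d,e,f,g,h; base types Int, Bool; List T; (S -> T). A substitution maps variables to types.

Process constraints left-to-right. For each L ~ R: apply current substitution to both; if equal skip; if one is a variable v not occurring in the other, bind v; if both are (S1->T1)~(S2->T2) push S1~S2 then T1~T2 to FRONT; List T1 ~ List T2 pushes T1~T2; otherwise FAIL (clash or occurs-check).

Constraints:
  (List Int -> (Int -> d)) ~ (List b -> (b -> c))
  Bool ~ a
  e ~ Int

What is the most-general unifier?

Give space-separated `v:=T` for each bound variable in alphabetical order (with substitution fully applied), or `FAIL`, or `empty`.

Answer: a:=Bool b:=Int d:=c e:=Int

Derivation:
step 1: unify (List Int -> (Int -> d)) ~ (List b -> (b -> c))  [subst: {-} | 2 pending]
  -> decompose arrow: push List Int~List b, (Int -> d)~(b -> c)
step 2: unify List Int ~ List b  [subst: {-} | 3 pending]
  -> decompose List: push Int~b
step 3: unify Int ~ b  [subst: {-} | 3 pending]
  bind b := Int
step 4: unify (Int -> d) ~ (Int -> c)  [subst: {b:=Int} | 2 pending]
  -> decompose arrow: push Int~Int, d~c
step 5: unify Int ~ Int  [subst: {b:=Int} | 3 pending]
  -> identical, skip
step 6: unify d ~ c  [subst: {b:=Int} | 2 pending]
  bind d := c
step 7: unify Bool ~ a  [subst: {b:=Int, d:=c} | 1 pending]
  bind a := Bool
step 8: unify e ~ Int  [subst: {b:=Int, d:=c, a:=Bool} | 0 pending]
  bind e := Int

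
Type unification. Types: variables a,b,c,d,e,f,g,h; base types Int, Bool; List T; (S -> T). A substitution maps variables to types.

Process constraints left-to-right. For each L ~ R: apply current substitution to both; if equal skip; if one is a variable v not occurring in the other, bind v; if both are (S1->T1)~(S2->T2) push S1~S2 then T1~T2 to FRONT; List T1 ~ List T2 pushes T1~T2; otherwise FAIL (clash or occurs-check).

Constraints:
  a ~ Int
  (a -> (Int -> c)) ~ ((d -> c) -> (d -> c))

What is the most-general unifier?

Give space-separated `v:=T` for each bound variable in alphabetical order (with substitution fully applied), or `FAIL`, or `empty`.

step 1: unify a ~ Int  [subst: {-} | 1 pending]
  bind a := Int
step 2: unify (Int -> (Int -> c)) ~ ((d -> c) -> (d -> c))  [subst: {a:=Int} | 0 pending]
  -> decompose arrow: push Int~(d -> c), (Int -> c)~(d -> c)
step 3: unify Int ~ (d -> c)  [subst: {a:=Int} | 1 pending]
  clash: Int vs (d -> c)

Answer: FAIL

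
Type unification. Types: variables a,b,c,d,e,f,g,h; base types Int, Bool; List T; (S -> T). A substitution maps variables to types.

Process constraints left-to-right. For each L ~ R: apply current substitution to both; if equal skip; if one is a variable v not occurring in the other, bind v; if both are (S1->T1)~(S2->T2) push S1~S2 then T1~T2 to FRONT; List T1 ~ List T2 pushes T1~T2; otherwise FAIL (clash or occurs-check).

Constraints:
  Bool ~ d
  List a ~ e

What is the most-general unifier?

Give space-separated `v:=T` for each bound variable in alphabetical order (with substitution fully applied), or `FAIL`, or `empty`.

step 1: unify Bool ~ d  [subst: {-} | 1 pending]
  bind d := Bool
step 2: unify List a ~ e  [subst: {d:=Bool} | 0 pending]
  bind e := List a

Answer: d:=Bool e:=List a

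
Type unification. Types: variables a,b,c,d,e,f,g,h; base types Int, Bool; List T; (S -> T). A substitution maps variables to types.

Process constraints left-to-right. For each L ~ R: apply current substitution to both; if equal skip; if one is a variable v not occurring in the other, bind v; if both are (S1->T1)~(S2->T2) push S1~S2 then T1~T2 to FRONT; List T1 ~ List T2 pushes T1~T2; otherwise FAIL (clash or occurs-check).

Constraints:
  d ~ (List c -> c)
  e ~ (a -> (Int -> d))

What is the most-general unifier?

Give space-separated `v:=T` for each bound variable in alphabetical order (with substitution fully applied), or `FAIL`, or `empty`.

step 1: unify d ~ (List c -> c)  [subst: {-} | 1 pending]
  bind d := (List c -> c)
step 2: unify e ~ (a -> (Int -> (List c -> c)))  [subst: {d:=(List c -> c)} | 0 pending]
  bind e := (a -> (Int -> (List c -> c)))

Answer: d:=(List c -> c) e:=(a -> (Int -> (List c -> c)))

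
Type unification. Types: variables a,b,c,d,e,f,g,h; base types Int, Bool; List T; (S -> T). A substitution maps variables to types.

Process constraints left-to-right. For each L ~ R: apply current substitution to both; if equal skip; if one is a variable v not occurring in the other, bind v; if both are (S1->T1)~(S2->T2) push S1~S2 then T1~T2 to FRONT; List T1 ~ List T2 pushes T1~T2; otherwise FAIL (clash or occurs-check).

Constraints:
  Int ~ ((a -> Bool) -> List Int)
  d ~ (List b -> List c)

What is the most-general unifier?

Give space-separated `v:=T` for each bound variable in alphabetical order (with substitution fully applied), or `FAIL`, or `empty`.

Answer: FAIL

Derivation:
step 1: unify Int ~ ((a -> Bool) -> List Int)  [subst: {-} | 1 pending]
  clash: Int vs ((a -> Bool) -> List Int)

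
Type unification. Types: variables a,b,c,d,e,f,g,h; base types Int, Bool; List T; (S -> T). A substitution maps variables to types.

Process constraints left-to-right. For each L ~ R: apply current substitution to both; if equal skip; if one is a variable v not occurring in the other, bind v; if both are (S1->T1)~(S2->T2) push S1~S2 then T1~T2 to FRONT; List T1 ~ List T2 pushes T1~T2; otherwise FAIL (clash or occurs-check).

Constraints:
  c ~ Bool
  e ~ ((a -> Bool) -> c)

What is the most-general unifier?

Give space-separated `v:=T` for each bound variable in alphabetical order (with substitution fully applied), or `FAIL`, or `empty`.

Answer: c:=Bool e:=((a -> Bool) -> Bool)

Derivation:
step 1: unify c ~ Bool  [subst: {-} | 1 pending]
  bind c := Bool
step 2: unify e ~ ((a -> Bool) -> Bool)  [subst: {c:=Bool} | 0 pending]
  bind e := ((a -> Bool) -> Bool)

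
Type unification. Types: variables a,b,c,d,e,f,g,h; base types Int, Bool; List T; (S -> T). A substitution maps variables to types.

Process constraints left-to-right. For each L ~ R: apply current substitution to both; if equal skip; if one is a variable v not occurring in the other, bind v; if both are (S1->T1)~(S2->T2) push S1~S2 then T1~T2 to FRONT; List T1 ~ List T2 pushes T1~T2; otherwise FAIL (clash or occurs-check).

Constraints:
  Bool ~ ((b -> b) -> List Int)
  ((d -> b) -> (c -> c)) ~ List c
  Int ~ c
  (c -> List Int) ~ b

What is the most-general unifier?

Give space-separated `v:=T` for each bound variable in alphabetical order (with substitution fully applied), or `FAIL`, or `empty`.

Answer: FAIL

Derivation:
step 1: unify Bool ~ ((b -> b) -> List Int)  [subst: {-} | 3 pending]
  clash: Bool vs ((b -> b) -> List Int)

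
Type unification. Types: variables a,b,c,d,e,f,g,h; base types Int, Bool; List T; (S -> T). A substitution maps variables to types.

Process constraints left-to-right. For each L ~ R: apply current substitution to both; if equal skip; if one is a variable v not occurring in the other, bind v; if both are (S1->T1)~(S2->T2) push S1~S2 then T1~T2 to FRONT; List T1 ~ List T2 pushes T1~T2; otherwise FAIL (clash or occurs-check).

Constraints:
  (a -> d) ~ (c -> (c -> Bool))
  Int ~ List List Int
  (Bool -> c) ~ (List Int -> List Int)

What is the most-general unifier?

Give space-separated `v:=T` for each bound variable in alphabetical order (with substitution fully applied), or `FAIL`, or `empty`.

Answer: FAIL

Derivation:
step 1: unify (a -> d) ~ (c -> (c -> Bool))  [subst: {-} | 2 pending]
  -> decompose arrow: push a~c, d~(c -> Bool)
step 2: unify a ~ c  [subst: {-} | 3 pending]
  bind a := c
step 3: unify d ~ (c -> Bool)  [subst: {a:=c} | 2 pending]
  bind d := (c -> Bool)
step 4: unify Int ~ List List Int  [subst: {a:=c, d:=(c -> Bool)} | 1 pending]
  clash: Int vs List List Int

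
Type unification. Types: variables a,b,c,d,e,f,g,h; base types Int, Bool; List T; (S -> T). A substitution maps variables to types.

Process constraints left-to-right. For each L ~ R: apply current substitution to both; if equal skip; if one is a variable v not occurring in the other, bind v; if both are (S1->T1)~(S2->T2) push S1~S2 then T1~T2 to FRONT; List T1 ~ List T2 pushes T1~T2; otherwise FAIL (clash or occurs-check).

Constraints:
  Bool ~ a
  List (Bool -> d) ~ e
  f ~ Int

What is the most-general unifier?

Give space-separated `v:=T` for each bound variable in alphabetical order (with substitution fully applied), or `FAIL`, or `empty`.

step 1: unify Bool ~ a  [subst: {-} | 2 pending]
  bind a := Bool
step 2: unify List (Bool -> d) ~ e  [subst: {a:=Bool} | 1 pending]
  bind e := List (Bool -> d)
step 3: unify f ~ Int  [subst: {a:=Bool, e:=List (Bool -> d)} | 0 pending]
  bind f := Int

Answer: a:=Bool e:=List (Bool -> d) f:=Int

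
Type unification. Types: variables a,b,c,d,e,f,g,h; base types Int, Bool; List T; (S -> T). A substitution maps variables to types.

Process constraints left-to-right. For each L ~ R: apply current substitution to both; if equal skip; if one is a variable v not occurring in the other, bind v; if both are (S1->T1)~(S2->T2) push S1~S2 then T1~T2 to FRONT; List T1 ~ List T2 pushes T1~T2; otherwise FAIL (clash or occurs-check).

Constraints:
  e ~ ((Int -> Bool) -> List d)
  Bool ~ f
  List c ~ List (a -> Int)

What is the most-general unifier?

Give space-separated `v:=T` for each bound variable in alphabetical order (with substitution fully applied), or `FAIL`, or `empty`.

step 1: unify e ~ ((Int -> Bool) -> List d)  [subst: {-} | 2 pending]
  bind e := ((Int -> Bool) -> List d)
step 2: unify Bool ~ f  [subst: {e:=((Int -> Bool) -> List d)} | 1 pending]
  bind f := Bool
step 3: unify List c ~ List (a -> Int)  [subst: {e:=((Int -> Bool) -> List d), f:=Bool} | 0 pending]
  -> decompose List: push c~(a -> Int)
step 4: unify c ~ (a -> Int)  [subst: {e:=((Int -> Bool) -> List d), f:=Bool} | 0 pending]
  bind c := (a -> Int)

Answer: c:=(a -> Int) e:=((Int -> Bool) -> List d) f:=Bool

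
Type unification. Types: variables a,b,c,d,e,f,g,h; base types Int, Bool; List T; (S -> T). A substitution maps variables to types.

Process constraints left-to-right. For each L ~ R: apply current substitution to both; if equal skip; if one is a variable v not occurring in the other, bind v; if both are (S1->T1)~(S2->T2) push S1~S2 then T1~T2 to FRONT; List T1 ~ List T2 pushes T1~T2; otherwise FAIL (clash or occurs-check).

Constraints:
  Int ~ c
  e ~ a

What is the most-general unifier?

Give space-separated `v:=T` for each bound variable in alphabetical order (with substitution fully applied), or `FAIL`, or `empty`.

step 1: unify Int ~ c  [subst: {-} | 1 pending]
  bind c := Int
step 2: unify e ~ a  [subst: {c:=Int} | 0 pending]
  bind e := a

Answer: c:=Int e:=a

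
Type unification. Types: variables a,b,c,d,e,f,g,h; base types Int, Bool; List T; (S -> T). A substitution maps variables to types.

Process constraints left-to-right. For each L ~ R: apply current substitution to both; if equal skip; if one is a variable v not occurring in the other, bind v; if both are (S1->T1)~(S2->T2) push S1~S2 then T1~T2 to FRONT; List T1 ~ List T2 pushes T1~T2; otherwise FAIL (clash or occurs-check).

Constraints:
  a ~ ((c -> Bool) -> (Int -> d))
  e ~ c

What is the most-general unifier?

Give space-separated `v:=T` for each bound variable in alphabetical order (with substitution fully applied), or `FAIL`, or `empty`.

Answer: a:=((c -> Bool) -> (Int -> d)) e:=c

Derivation:
step 1: unify a ~ ((c -> Bool) -> (Int -> d))  [subst: {-} | 1 pending]
  bind a := ((c -> Bool) -> (Int -> d))
step 2: unify e ~ c  [subst: {a:=((c -> Bool) -> (Int -> d))} | 0 pending]
  bind e := c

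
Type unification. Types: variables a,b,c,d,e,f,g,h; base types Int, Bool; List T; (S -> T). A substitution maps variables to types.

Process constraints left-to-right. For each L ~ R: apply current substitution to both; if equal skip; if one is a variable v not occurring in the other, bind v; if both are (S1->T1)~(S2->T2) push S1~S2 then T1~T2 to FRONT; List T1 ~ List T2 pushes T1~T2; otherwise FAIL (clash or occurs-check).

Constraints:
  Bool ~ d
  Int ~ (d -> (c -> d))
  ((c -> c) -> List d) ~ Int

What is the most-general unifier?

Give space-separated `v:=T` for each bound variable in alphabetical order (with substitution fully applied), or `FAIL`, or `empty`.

step 1: unify Bool ~ d  [subst: {-} | 2 pending]
  bind d := Bool
step 2: unify Int ~ (Bool -> (c -> Bool))  [subst: {d:=Bool} | 1 pending]
  clash: Int vs (Bool -> (c -> Bool))

Answer: FAIL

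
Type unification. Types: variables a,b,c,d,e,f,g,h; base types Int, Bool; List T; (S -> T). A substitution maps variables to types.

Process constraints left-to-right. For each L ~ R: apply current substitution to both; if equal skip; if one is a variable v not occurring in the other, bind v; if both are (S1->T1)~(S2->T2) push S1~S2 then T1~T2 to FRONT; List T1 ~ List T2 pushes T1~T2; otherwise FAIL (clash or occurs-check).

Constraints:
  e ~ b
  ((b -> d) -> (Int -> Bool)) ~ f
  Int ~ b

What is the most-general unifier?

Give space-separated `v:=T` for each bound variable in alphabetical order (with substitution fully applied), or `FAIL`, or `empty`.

Answer: b:=Int e:=Int f:=((Int -> d) -> (Int -> Bool))

Derivation:
step 1: unify e ~ b  [subst: {-} | 2 pending]
  bind e := b
step 2: unify ((b -> d) -> (Int -> Bool)) ~ f  [subst: {e:=b} | 1 pending]
  bind f := ((b -> d) -> (Int -> Bool))
step 3: unify Int ~ b  [subst: {e:=b, f:=((b -> d) -> (Int -> Bool))} | 0 pending]
  bind b := Int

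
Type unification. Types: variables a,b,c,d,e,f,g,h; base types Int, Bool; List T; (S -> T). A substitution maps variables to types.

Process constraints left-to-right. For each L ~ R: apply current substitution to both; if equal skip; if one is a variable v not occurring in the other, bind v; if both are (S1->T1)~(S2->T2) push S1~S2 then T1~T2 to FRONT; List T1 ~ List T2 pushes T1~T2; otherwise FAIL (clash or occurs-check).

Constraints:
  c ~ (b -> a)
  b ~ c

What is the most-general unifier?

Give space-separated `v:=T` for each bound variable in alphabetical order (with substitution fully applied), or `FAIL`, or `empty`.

step 1: unify c ~ (b -> a)  [subst: {-} | 1 pending]
  bind c := (b -> a)
step 2: unify b ~ (b -> a)  [subst: {c:=(b -> a)} | 0 pending]
  occurs-check fail: b in (b -> a)

Answer: FAIL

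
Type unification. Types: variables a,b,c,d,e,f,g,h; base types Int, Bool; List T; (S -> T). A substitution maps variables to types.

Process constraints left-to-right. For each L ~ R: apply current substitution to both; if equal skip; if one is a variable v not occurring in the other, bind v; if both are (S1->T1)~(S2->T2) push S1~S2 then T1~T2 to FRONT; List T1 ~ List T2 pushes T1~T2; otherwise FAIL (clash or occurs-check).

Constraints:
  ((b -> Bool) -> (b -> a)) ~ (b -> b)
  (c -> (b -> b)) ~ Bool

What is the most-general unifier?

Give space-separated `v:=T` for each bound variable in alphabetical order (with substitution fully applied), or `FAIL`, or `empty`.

step 1: unify ((b -> Bool) -> (b -> a)) ~ (b -> b)  [subst: {-} | 1 pending]
  -> decompose arrow: push (b -> Bool)~b, (b -> a)~b
step 2: unify (b -> Bool) ~ b  [subst: {-} | 2 pending]
  occurs-check fail

Answer: FAIL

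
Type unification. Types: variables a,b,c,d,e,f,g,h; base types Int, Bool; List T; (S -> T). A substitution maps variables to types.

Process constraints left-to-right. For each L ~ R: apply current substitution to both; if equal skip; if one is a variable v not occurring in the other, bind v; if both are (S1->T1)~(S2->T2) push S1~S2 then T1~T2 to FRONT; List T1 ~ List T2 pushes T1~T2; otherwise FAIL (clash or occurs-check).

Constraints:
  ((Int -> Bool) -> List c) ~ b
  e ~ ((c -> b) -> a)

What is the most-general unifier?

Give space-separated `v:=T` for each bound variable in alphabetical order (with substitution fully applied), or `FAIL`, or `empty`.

step 1: unify ((Int -> Bool) -> List c) ~ b  [subst: {-} | 1 pending]
  bind b := ((Int -> Bool) -> List c)
step 2: unify e ~ ((c -> ((Int -> Bool) -> List c)) -> a)  [subst: {b:=((Int -> Bool) -> List c)} | 0 pending]
  bind e := ((c -> ((Int -> Bool) -> List c)) -> a)

Answer: b:=((Int -> Bool) -> List c) e:=((c -> ((Int -> Bool) -> List c)) -> a)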